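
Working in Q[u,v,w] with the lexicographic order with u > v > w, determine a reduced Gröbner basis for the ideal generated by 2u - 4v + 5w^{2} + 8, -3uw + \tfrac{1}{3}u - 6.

G = {u - 2v + \tfrac{5}{2}w^{2} + 4, vw - \tfrac{1}{9}v - \tfrac{5}{4}w^{3} + \tfrac{5}{36}w^{2} - 2w + \tfrac{11}{9}}

f_1 = 2u - 4v + 5w^{2} + 8, LT = u.
f_2 = -3uw + \tfrac{1}{3}u - 6, LT = uw.

S(f_1,f_2): lcm = uw. S = \tfrac{1}{9}u - 2vw + \tfrac{5}{2}w^{3} + 4w - 2.
  reduce S modulo (f_1, f_2):
  remainder -2vw + \tfrac{2}{9}v + \tfrac{5}{2}w^{3} - \tfrac{5}{18}w^{2} + 4w - \tfrac{22}{9} ≠ 0; add g_3 = -2vw + \tfrac{2}{9}v + \tfrac{5}{2}w^{3} - \tfrac{5}{18}w^{2} + 4w - \tfrac{22}{9} to the basis.

The other S-polynomials (S(f_1,g_3), S(f_2,g_3)) all reduce to 0 modulo the current basis, so we have a Gröbner basis.
Inter-reduce: drop elements whose leading term is divisible by another's, tail-reduce, and make monic.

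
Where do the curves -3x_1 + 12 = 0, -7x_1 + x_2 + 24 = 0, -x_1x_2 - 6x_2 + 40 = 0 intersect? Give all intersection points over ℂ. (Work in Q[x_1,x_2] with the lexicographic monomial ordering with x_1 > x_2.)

{(4, 4)}

Compute a lex Gröbner basis by Buchberger's algorithm.
f_1 = -3x_1 + 12, LT = x_1.
f_2 = -7x_1 + x_2 + 24, LT = x_1.
f_3 = -x_1x_2 - 6x_2 + 40, LT = x_1x_2.

S(f_1,f_2): lcm = x_1. S = 1/7x_2 - 4/7.
  leading term x_2: no divisor's leading term divides it; move 1/7x_2 to the remainder.
  leading term 1: no divisor's leading term divides it; move -4/7 to the remainder.
  remainder 1/7x_2 - 4/7 ≠ 0; add h_4 = 1/7x_2 - 4/7 to the basis.

The other S-polynomials (S(f_1,f_3), S(f_2,f_3), S(f_1,h_4), S(f_2,h_4), S(f_3,h_4)) all reduce to 0 modulo the current basis, so we have a Gröbner basis.
Inter-reduce: drop elements whose leading term is divisible by another's, tail-reduce, and make monic.
Reduced Gröbner basis: {x_1 - 4, x_2 - 4}.

The lex basis is triangular: the last element involves only x_2. Solving x_2 - 4 = 0 gives x_2 ∈ {4}; substituting each value into the earlier elements determines the remaining variables.
  x_2 = 4: the earlier basis element becomes x_1 - 4 = 0, giving x_1 = 4 — point (4, 4).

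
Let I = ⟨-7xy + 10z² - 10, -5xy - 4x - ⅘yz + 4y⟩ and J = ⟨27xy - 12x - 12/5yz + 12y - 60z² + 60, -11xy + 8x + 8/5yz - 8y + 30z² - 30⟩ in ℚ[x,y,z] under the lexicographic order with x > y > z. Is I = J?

Since reduced Gröbner bases are canonical representatives of ideals under a given ordering, it suffices to compute and compare them.
Buchberger on the first generating set:
f_1 = -7xy + 10z² - 10, LT = xy.
f_2 = -5xy - 4x - ⅘yz + 4y, LT = xy.

S(f_1,f_2): lcm = xy. S = -⅘x - 4/25yz + ⅘y - 10/7z² + 10/7.
  leading term x: no divisor's leading term divides it; move -⅘x to the remainder.
  leading term yz: no divisor's leading term divides it; move -4/25yz to the remainder.
  leading term y: no divisor's leading term divides it; move ⅘y to the remainder.
  leading term z²: no divisor's leading term divides it; move -10/7z² to the remainder.
  leading term 1: no divisor's leading term divides it; move 10/7 to the remainder.
  remainder -⅘x - 4/25yz + ⅘y - 10/7z² + 10/7 ≠ 0; add g_3 = -⅘x - 4/25yz + ⅘y - 10/7z² + 10/7 to the basis.

S(f_1,g_3): lcm = xy. S = -⅕y²z + y² - 25/14yz² + 25/14y - 10/7z² + 10/7.
  leading term y²z: no divisor's leading term divides it; move -⅕y²z to the remainder.
  leading term y²: no divisor's leading term divides it; move y² to the remainder.
  leading term yz²: no divisor's leading term divides it; move -25/14yz² to the remainder.
  leading term y: no divisor's leading term divides it; move 25/14y to the remainder.
  leading term z²: no divisor's leading term divides it; move -10/7z² to the remainder.
  leading term 1: no divisor's leading term divides it; move 10/7 to the remainder.
  remainder -⅕y²z + y² - 25/14yz² + 25/14y - 10/7z² + 10/7 ≠ 0; add g_4 = -⅕y²z + y² - 25/14yz² + 25/14y - 10/7z² + 10/7 to the basis.

The other S-polynomials (S(f_2,g_3), S(f_1,g_4), S(f_2,g_4), S(g_3,g_4)) all reduce to 0 modulo the current basis, so we have a Gröbner basis.
Inter-reduce: drop elements whose leading term is divisible by another's, tail-reduce, and make monic.
Reduced Gröbner basis: {x + ⅕yz - y + 25/14z² - 25/14, y²z - 5y² + 125/14yz² - 125/14y + 50/7z² - 50/7}.

Buchberger on the second generating set:
h_1 = 27xy - 12x - 12/5yz + 12y - 60z² + 60, LT = xy.
h_2 = -11xy + 8x + 8/5yz - 8y + 30z² - 30, LT = xy.

S(h_1,h_2): lcm = xy. S = 28/99x + 28/495yz - 28/99y + 50/99z² - 50/99.
  leading term x: no divisor's leading term divides it; move 28/99x to the remainder.
  leading term yz: no divisor's leading term divides it; move 28/495yz to the remainder.
  leading term y: no divisor's leading term divides it; move -28/99y to the remainder.
  leading term z²: no divisor's leading term divides it; move 50/99z² to the remainder.
  leading term 1: no divisor's leading term divides it; move -50/99 to the remainder.
  remainder 28/99x + 28/495yz - 28/99y + 50/99z² - 50/99 ≠ 0; add k_3 = 28/99x + 28/495yz - 28/99y + 50/99z² - 50/99 to the basis.

S(h_1,k_3): lcm = xy. S = -4/9x - ⅕y²z + y² - 25/14yz² - 4/45yz + 281/126y - 20/9z² + 20/9.
  leading term x: subtract (-11/7)·k_3 from -4/9x - ⅕y²z + y² - 25/14yz² - 4/45yz + 281/126y - 20/9z² + 20/9 → -⅕y²z + y² - 25/14yz² + 25/14y - 10/7z² + 10/7
  leading term y²z: no divisor's leading term divides it; move -⅕y²z to the remainder.
  leading term y²: no divisor's leading term divides it; move y² to the remainder.
  leading term yz²: no divisor's leading term divides it; move -25/14yz² to the remainder.
  leading term y: no divisor's leading term divides it; move 25/14y to the remainder.
  leading term z²: no divisor's leading term divides it; move -10/7z² to the remainder.
  leading term 1: no divisor's leading term divides it; move 10/7 to the remainder.
  remainder -⅕y²z + y² - 25/14yz² + 25/14y - 10/7z² + 10/7 ≠ 0; add k_4 = -⅕y²z + y² - 25/14yz² + 25/14y - 10/7z² + 10/7 to the basis.

The other S-polynomials (S(h_2,k_3), S(h_1,k_4), S(h_2,k_4), S(k_3,k_4)) all reduce to 0 modulo the current basis, so we have a Gröbner basis.
Inter-reduce: drop elements whose leading term is divisible by another's, tail-reduce, and make monic.
Reduced Gröbner basis: {x + ⅕yz - y + 25/14z² - 25/14, y²z - 5y² + 125/14yz² - 125/14y + 50/7z² - 50/7}.

The two bases agree; hence the ideals are identical.
The choice of monomial ordering does not affect the verdict — as long as both bases are computed under the same ordering, their equality decides ideal equality.

Yes, the ideals are equal.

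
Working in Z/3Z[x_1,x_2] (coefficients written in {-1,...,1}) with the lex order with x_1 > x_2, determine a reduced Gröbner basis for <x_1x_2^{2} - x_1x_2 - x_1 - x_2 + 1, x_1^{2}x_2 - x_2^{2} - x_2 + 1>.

G = {x_1 - x_2^{4} + x_2 + 1, x_2^{6} - x_2^{5} - x_2^{4} - x_2^{3} + x_2 - 1}

f_1 = x_1x_2^{2} - x_1x_2 - x_1 - x_2 + 1, LT = x_1x_2^{2}.
f_2 = x_1^{2}x_2 - x_2^{2} - x_2 + 1, LT = x_1^{2}x_2.

S(f_1,f_2): lcm = x_1^{2}x_2^{2}. S = -x_1^{2}x_2 - x_1^{2} - x_1x_2 + x_1 + x_2^{3} + x_2^{2} - x_2.
  leading term x_1^{2}x_2: subtract (-1)·f_2 from -x_1^{2}x_2 - x_1^{2} - x_1x_2 + x_1 + x_2^{3} + x_2^{2} - x_2 → -x_1^{2} - x_1x_2 + x_1 + x_2^{3} + x_2 + 1
  leading term x_1^{2}: no divisor's leading term divides it; move -x_1^{2} to the remainder.
  leading term x_1x_2: no divisor's leading term divides it; move -x_1x_2 to the remainder.
  leading term x_1: no divisor's leading term divides it; move x_1 to the remainder.
  leading term x_2^{3}: no divisor's leading term divides it; move x_2^{3} to the remainder.
  leading term x_2: no divisor's leading term divides it; move x_2 to the remainder.
  leading term 1: no divisor's leading term divides it; move 1 to the remainder.
  remainder -x_1^{2} - x_1x_2 + x_1 + x_2^{3} + x_2 + 1 ≠ 0; add g_3 = -x_1^{2} - x_1x_2 + x_1 + x_2^{3} + x_2 + 1 to the basis.

S(f_1,g_3): lcm = x_1^{2}x_2^{2}. S = -x_1^{2}x_2 - x_1^{2} - x_1x_2^{3} + x_1x_2^{2} - x_1x_2 + x_1 + x_2^{5} + x_2^{3} + x_2^{2}.
  leading term x_1^{2}x_2: subtract (-1)·f_2 from -x_1^{2}x_2 - x_1^{2} - x_1x_2^{3} + x_1x_2^{2} - x_1x_2 + x_1 + x_2^{5} + x_2^{3} + x_2^{2} → -x_1^{2} - x_1x_2^{3} + x_1x_2^{2} - x_1x_2 + x_1 + x_2^{5} + x_2^{3} - x_2 + 1
  leading term x_1^{2}: subtract (1)·g_3 from -x_1^{2} - x_1x_2^{3} + x_1x_2^{2} - x_1x_2 + x_1 + x_2^{5} + x_2^{3} - x_2 + 1 → -x_1x_2^{3} + x_1x_2^{2} + x_2^{5} + x_2
  leading term x_1x_2^{3}: subtract (-x_2)·f_1 from -x_1x_2^{3} + x_1x_2^{2} + x_2^{5} + x_2 → -x_1x_2 + x_2^{5} - x_2^{2} - x_2
  leading term x_1x_2: no divisor's leading term divides it; move -x_1x_2 to the remainder.
  leading term x_2^{5}: no divisor's leading term divides it; move x_2^{5} to the remainder.
  leading term x_2^{2}: no divisor's leading term divides it; move -x_2^{2} to the remainder.
  leading term x_2: no divisor's leading term divides it; move -x_2 to the remainder.
  remainder -x_1x_2 + x_2^{5} - x_2^{2} - x_2 ≠ 0; add g_4 = -x_1x_2 + x_2^{5} - x_2^{2} - x_2 to the basis.

S(f_2,g_3): lcm = x_1^{2}x_2. S = -x_1x_2^{2} + x_1x_2 + x_2^{4} + 1.
  leading term x_1x_2^{2}: subtract (-1)·f_1 from -x_1x_2^{2} + x_1x_2 + x_2^{4} + 1 → -x_1 + x_2^{4} - x_2 - 1
  leading term x_1: no divisor's leading term divides it; move -x_1 to the remainder.
  leading term x_2^{4}: no divisor's leading term divides it; move x_2^{4} to the remainder.
  leading term x_2: no divisor's leading term divides it; move -x_2 to the remainder.
  leading term 1: no divisor's leading term divides it; move -1 to the remainder.
  remainder -x_1 + x_2^{4} - x_2 - 1 ≠ 0; add g_5 = -x_1 + x_2^{4} - x_2 - 1 to the basis.

S(f_1,g_4): lcm = x_1x_2^{2}. S = -x_1x_2 - x_1 + x_2^{6} - x_2^{3} - x_2^{2} - x_2 + 1.
  leading term x_1x_2: subtract (1)·g_4 from -x_1x_2 - x_1 + x_2^{6} - x_2^{3} - x_2^{2} - x_2 + 1 → -x_1 + x_2^{6} - x_2^{5} - x_2^{3} + 1
  leading term x_1: subtract (1)·g_5 from -x_1 + x_2^{6} - x_2^{5} - x_2^{3} + 1 → x_2^{6} - x_2^{5} - x_2^{4} - x_2^{3} + x_2 - 1
  leading term x_2^{6}: no divisor's leading term divides it; move x_2^{6} to the remainder.
  leading term x_2^{5}: no divisor's leading term divides it; move -x_2^{5} to the remainder.
  leading term x_2^{4}: no divisor's leading term divides it; move -x_2^{4} to the remainder.
  leading term x_2^{3}: no divisor's leading term divides it; move -x_2^{3} to the remainder.
  leading term x_2: no divisor's leading term divides it; move x_2 to the remainder.
  leading term 1: no divisor's leading term divides it; move -1 to the remainder.
  remainder x_2^{6} - x_2^{5} - x_2^{4} - x_2^{3} + x_2 - 1 ≠ 0; add g_6 = x_2^{6} - x_2^{5} - x_2^{4} - x_2^{3} + x_2 - 1 to the basis.

The other S-polynomials (S(f_2,g_4), S(g_3,g_4), S(f_1,g_5), S(f_2,g_5), S(g_3,g_5), S(g_4,g_5), S(f_1,g_6), S(f_2,g_6), S(g_3,g_6), S(g_4,g_6), S(g_5,g_6)) all reduce to 0 modulo the current basis, so we have a Gröbner basis.
Inter-reduce: drop elements whose leading term is divisible by another's, tail-reduce, and make monic.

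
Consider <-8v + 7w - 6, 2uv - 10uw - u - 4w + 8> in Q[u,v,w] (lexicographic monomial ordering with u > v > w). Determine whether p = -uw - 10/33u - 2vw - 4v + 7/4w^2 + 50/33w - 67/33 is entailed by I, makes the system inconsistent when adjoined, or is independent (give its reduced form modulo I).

-uw - 10/33u - 2vw - 4v + 7/4w^2 + 50/33w - 67/33 lies in I (it reduces to 0).

First compute the reduced Gröbner basis of I by Buchberger's algorithm.
f_1 = -8v + 7w - 6, LT = v.
f_2 = 2uv - 10uw - u - 4w + 8, LT = uv.

S(f_1,f_2): lcm = uv. S = 33/8uw + 5/4u + 2w - 4.
  leading term uw: no divisor's leading term divides it; move 33/8uw to the remainder.
  leading term u: no divisor's leading term divides it; move 5/4u to the remainder.
  leading term w: no divisor's leading term divides it; move 2w to the remainder.
  leading term 1: no divisor's leading term divides it; move -4 to the remainder.
  remainder 33/8uw + 5/4u + 2w - 4 ≠ 0; add h_3 = 33/8uw + 5/4u + 2w - 4 to the basis.

The other S-polynomials (S(f_1,h_3), S(f_2,h_3)) all reduce to 0 modulo the current basis, so we have a Gröbner basis.
Inter-reduce: drop elements whose leading term is divisible by another's, tail-reduce, and make monic.
Reduced Gröbner basis: {uw + 10/33u + 16/33w - 32/33, v - 7/8w + 3/4}.
Label its elements g_1 = uw + 10/33u + 16/33w - 32/33, g_2 = v - 7/8w + 3/4.

Reduce p = -uw - 10/33u - 2vw - 4v + 7/4w^2 + 50/33w - 67/33 modulo G:
  leading term uw: subtract (-1)·g_1 from -uw - 10/33u - 2vw - 4v + 7/4w^2 + 50/33w - 67/33 → -2vw - 4v + 7/4w^2 + 2w - 3
  leading term vw: subtract (-2w)·g_2 from -2vw - 4v + 7/4w^2 + 2w - 3 → -4v + 7/2w - 3
  leading term v: subtract (-4)·g_2 from -4v + 7/2w - 3 → 0
  normal form = 0.
Since the normal form is 0, p ∈ I.

The remainder on division by a Gröbner basis is unique — it is the normal form.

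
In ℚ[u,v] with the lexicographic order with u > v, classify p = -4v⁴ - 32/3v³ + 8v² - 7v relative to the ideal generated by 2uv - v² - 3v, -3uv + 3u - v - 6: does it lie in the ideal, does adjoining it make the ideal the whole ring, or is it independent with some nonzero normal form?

First compute the reduced Gröbner basis of I by Buchberger's algorithm.
f_1 = 2uv - v² - 3v, LT = uv.
f_2 = -3uv + 3u - v - 6, LT = uv.

S(f_1,f_2): lcm = uv. S = u - ½v² - 11/6v - 2.
  leading term u: no divisor's leading term divides it; move u to the remainder.
  leading term v²: no divisor's leading term divides it; move -½v² to the remainder.
  leading term v: no divisor's leading term divides it; move -11/6v to the remainder.
  leading term 1: no divisor's leading term divides it; move -2 to the remainder.
  remainder u - ½v² - 11/6v - 2 ≠ 0; add h_3 = u - ½v² - 11/6v - 2 to the basis.

S(f_1,h_3): lcm = uv. S = ½v³ + 4/3v² + ½v.
  leading term v³: no divisor's leading term divides it; move ½v³ to the remainder.
  leading term v²: no divisor's leading term divides it; move 4/3v² to the remainder.
  leading term v: no divisor's leading term divides it; move ½v to the remainder.
  remainder ½v³ + 4/3v² + ½v ≠ 0; add h_4 = ½v³ + 4/3v² + ½v to the basis.

S(f_2,h_3): lcm = uv. S = -u + ½v³ + 11/6v² + 7/3v + 2.
  leading term u: subtract (-1)·h_3 from -u + ½v³ + 11/6v² + 7/3v + 2 → ½v³ + 4/3v² + ½v
  leading term v³: subtract (1)·h_4 from ½v³ + 4/3v² + ½v → 0
  remainder 0.

S(f_1,h_4): lcm = uv³. S = -8/3uv² - uv - ½v⁴ - 3/2v³.
  leading term uv²: subtract (-4/3v)·f_1 from -8/3uv² - uv - ½v⁴ - 3/2v³ → -uv - ½v⁴ - 17/6v³ - 4v²
  leading term uv: subtract (-½)·f_1 from -uv - ½v⁴ - 17/6v³ - 4v² → -½v⁴ - 17/6v³ - 9/2v² - 3/2v
  leading term v⁴: subtract (-v)·h_4 from -½v⁴ - 17/6v³ - 9/2v² - 3/2v → -3/2v³ - 4v² - 3/2v
  leading term v³: subtract (-3)·h_4 from -3/2v³ - 4v² - 3/2v → 0
  remainder 0.

S(f_2,h_4): lcm = uv³. S = -11/3uv² - uv + ⅓v³ + 2v².
  leading term uv²: subtract (-11/6v)·f_1 from -11/3uv² - uv + ⅓v³ + 2v² → -uv - 3/2v³ - 7/2v²
  leading term uv: subtract (-½)·f_1 from -uv - 3/2v³ - 7/2v² → -3/2v³ - 4v² - 3/2v
  leading term v³: subtract (-3)·h_4 from -3/2v³ - 4v² - 3/2v → 0
  remainder 0.

S(h_3,h_4): leading monomials are coprime, so the S-polynomial reduces to 0 (Buchberger's first criterion).
Every S-polynomial of the final basis reduces to 0, so we have a Gröbner basis.
Inter-reduce: drop elements whose leading term is divisible by another's, tail-reduce, and make monic.
Reduced Gröbner basis: {u - ½v² - 11/6v - 2, v³ + 8/3v² + v}.
Label its elements g_1 = u - ½v² - 11/6v - 2, g_2 = v³ + 8/3v² + v.

Reduce p = -4v⁴ - 32/3v³ + 8v² - 7v modulo G:
  leading term v⁴: subtract (-4v)·g_2 from -4v⁴ - 32/3v³ + 8v² - 7v → 12v² - 7v
  leading term v²: no divisor's leading term divides it; move 12v² to the remainder.
  leading term v: no divisor's leading term divides it; move -7v to the remainder.
  normal form = 12v² - 7v.
The normal form is nonzero, so p ∉ I. Since p minus its normal form lies in I, I + (p) = I + (r) where r = 12v² - 7v; decide whether this ideal is the whole ring.
Run Buchberger on G together with r (pairs among the g_i already reduce to 0 since G is a Gröbner basis):
g_1 = u - ½v² - 11/6v - 2, LT = u.
g_2 = v³ + 8/3v² + v, LT = v³.
r = 12v² - 7v, LT = v².

S(g_1,g_2): leading monomials are coprime, so the S-polynomial reduces to 0 (Buchberger's first criterion).
S(g_1,r): leading monomials are coprime, so the S-polynomial reduces to 0 (Buchberger's first criterion).
S(g_2,r): lcm = v³. S = 13/4v² + v.
  leading term v²: subtract (13/48)·r from 13/4v² + v → 139/48v
  leading term v: no divisor's leading term divides it; move 139/48v to the remainder.
  remainder 139/48v ≠ 0; add m_4 = 139/48v to the basis.

S(g_1,m_4): leading monomials are coprime, so the S-polynomial reduces to 0 (Buchberger's first criterion).
S(g_2,m_4): lcm = v³. S = 8/3v² + v.
  leading term v²: subtract (2/9)·r from 8/3v² + v → 23/9v
  leading term v: subtract (368/417)·m_4 from 23/9v → 0
  remainder 0.

S(r,m_4): lcm = v². S = -7/12v.
  leading term v: subtract (-28/139)·m_4 from -7/12v → 0
  remainder 0.

Every S-polynomial of the final basis reduces to 0, so we have a Gröbner basis.
Inter-reduce: drop elements whose leading term is divisible by another's, tail-reduce, and make monic.
Reduced Gröbner basis: {u - 2, v}.
The reduced Gröbner basis of I + (p) is {u - 2, v} ≠ {1}, a proper ideal, so the enlarged system stays consistent: p is independent of I, with normal form 12v² - 7v.

-4v⁴ - 32/3v³ + 8v² - 7v is independent of I; its normal form modulo I is 12v² - 7v.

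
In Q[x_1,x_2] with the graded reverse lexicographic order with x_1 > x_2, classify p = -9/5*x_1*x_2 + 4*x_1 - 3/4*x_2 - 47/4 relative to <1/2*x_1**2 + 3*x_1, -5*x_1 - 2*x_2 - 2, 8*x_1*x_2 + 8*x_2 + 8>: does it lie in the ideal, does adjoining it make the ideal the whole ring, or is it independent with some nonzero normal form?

First compute the reduced Gröbner basis of I by Buchberger's algorithm.
f_1 = 1/2*x_1**2 + 3*x_1, LT = x_1**2.
f_2 = -5*x_1 - 2*x_2 - 2, LT = x_1.
f_3 = 8*x_1*x_2 + 8*x_2 + 8, LT = x_1*x_2.

S(f_1,f_2): lcm = x_1**2. S = -2/5*x_1*x_2 + 28/5*x_1.
  reduce S modulo (f_1, f_2, f_3):
  remainder 4/25*x_2**2 - 52/25*x_2 - 56/25 ≠ 0; add h_4 = 4/25*x_2**2 - 52/25*x_2 - 56/25 to the basis.

S(f_1,f_3): lcm = x_1**2*x_2. S = 5*x_1*x_2 - x_1.
  reduce S modulo (f_1, f_2, f_3, h_4):
  remainder -138/5*x_2 - 138/5 ≠ 0; add h_5 = -138/5*x_2 - 138/5 to the basis.

The other S-polynomials (S(f_2,f_3), S(f_1,h_4), S(f_2,h_4), S(f_3,h_4), S(f_1,h_5), S(f_2,h_5), S(f_3,h_5), S(h_4,h_5)) all reduce to 0 modulo the current basis, so we have a Gröbner basis.
Inter-reduce: drop elements whose leading term is divisible by another's, tail-reduce, and make monic.
Reduced Gröbner basis: {x_1, x_2 + 1}.
Label its elements g_1 = x_1, g_2 = x_2 + 1.

Reduce p = -9/5*x_1*x_2 + 4*x_1 - 3/4*x_2 - 47/4 modulo G:
  leading term x_1*x_2: subtract (-9/5*x_2)·g_1 from -9/5*x_1*x_2 + 4*x_1 - 3/4*x_2 - 47/4 → 4*x_1 - 3/4*x_2 - 47/4
  leading term x_1: subtract (4)·g_1 from 4*x_1 - 3/4*x_2 - 47/4 → -3/4*x_2 - 47/4
  leading term x_2: subtract (-3/4)·g_2 from -3/4*x_2 - 47/4 → -11
  leading term 1: no divisor's leading term divides it; move -11 to the remainder.
  normal form = -11.
The normal form is nonzero, so p ∉ I. Since p minus its normal form lies in I, I + (p) = I + (r) where r = -11; decide whether this ideal is the whole ring.
Here r = -11 is a nonzero constant, hence a unit: 1 ∈ I + (p), the Gröbner basis of I + (p) is {1}, and the enlarged system has no common solution — adjoining p is inconsistent.

Adjoining -9/5*x_1*x_2 + 4*x_1 - 3/4*x_2 - 47/4 makes the ideal the whole ring: the system is inconsistent.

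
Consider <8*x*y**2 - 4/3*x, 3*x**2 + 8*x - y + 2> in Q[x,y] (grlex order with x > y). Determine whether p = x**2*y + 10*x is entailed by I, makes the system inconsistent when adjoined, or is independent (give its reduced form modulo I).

First compute the reduced Gröbner basis of I by Buchberger's algorithm.
f_1 = 8*x*y**2 - 4/3*x, LT = x*y**2.
f_2 = 3*x**2 + 8*x - y + 2, LT = x**2.

S(f_1,f_2): lcm = x**2*y**2. S = -8/3*x*y**2 + 1/3*y**3 - 1/6*x**2 - 2/3*y**2.
  leading term x*y**2: subtract (-1/3)·f_1 from -8/3*x*y**2 + 1/3*y**3 - 1/6*x**2 - 2/3*y**2 → 1/3*y**3 - 1/6*x**2 - 2/3*y**2 - 4/9*x
  leading term y**3: no divisor's leading term divides it; move 1/3*y**3 to the remainder.
  leading term x**2: subtract (-1/18)·f_2 from -1/6*x**2 - 2/3*y**2 - 4/9*x → -2/3*y**2 - 1/18*y + 1/9
  leading term y**2: no divisor's leading term divides it; move -2/3*y**2 to the remainder.
  leading term y: no divisor's leading term divides it; move -1/18*y to the remainder.
  leading term 1: no divisor's leading term divides it; move 1/9 to the remainder.
  remainder 1/3*y**3 - 2/3*y**2 - 1/18*y + 1/9 ≠ 0; add h_3 = 1/3*y**3 - 2/3*y**2 - 1/18*y + 1/9 to the basis.

The other S-polynomials (S(f_1,h_3), S(f_2,h_3)) all reduce to 0 modulo the current basis, so we have a Gröbner basis.
Inter-reduce: drop elements whose leading term is divisible by another's, tail-reduce, and make monic.
Reduced Gröbner basis: {x*y**2 - 1/6*x, y**3 - 2*y**2 - 1/6*y + 1/3, x**2 + 8/3*x - 1/3*y + 2/3}.
Label its elements g_1 = x*y**2 - 1/6*x, g_2 = y**3 - 2*y**2 - 1/6*y + 1/3, g_3 = x**2 + 8/3*x - 1/3*y + 2/3.

Reduce p = x**2*y + 10*x modulo G:
  leading term x**2*y: subtract (y)·g_3 from x**2*y + 10*x → -8/3*x*y + 1/3*y**2 + 10*x - 2/3*y
  leading term x*y: no divisor's leading term divides it; move -8/3*x*y to the remainder.
  leading term y**2: no divisor's leading term divides it; move 1/3*y**2 to the remainder.
  leading term x: no divisor's leading term divides it; move 10*x to the remainder.
  leading term y: no divisor's leading term divides it; move -2/3*y to the remainder.
  normal form = -8/3*x*y + 1/3*y**2 + 10*x - 2/3*y.
The normal form is nonzero, so p ∉ I. Since p minus its normal form lies in I, I + (p) = I + (r) where r = -8/3*x*y + 1/3*y**2 + 10*x - 2/3*y; decide whether this ideal is the whole ring.
Run Buchberger on G together with r (pairs among the g_i already reduce to 0 since G is a Gröbner basis):
g_1 = x*y**2 - 1/6*x, LT = x*y**2.
g_2 = y**3 - 2*y**2 - 1/6*y + 1/3, LT = y**3.
g_3 = x**2 + 8/3*x - 1/3*y + 2/3, LT = x**2.
r = -8/3*x*y + 1/3*y**2 + 10*x - 2/3*y, LT = x*y.

S(g_1,r): lcm = x*y**2. S = 1/8*y**3 + 15/4*x*y - 1/4*y**2 - 1/6*x.
  leading term y**3: subtract (1/8)·g_2 from 1/8*y**3 + 15/4*x*y - 1/4*y**2 - 1/6*x → 15/4*x*y - 1/6*x + 1/48*y - 1/24
  leading term x*y: subtract (-45/32)·r from 15/4*x*y - 1/6*x + 1/48*y - 1/24 → 15/32*y**2 + 667/48*x - 11/12*y - 1/24
  leading term y**2: no divisor's leading term divides it; move 15/32*y**2 to the remainder.
  leading term x: no divisor's leading term divides it; move 667/48*x to the remainder.
  leading term y: no divisor's leading term divides it; move -11/12*y to the remainder.
  leading term 1: no divisor's leading term divides it; move -1/24 to the remainder.
  remainder 15/32*y**2 + 667/48*x - 11/12*y - 1/24 ≠ 0; add m_5 = 15/32*y**2 + 667/48*x - 11/12*y - 1/24 to the basis.

S(g_3,r): lcm = x**2*y. S = 1/8*x*y**2 + 15/4*x**2 + 29/12*x*y - 1/3*y**2 + 2/3*y.
  leading term x*y**2: subtract (1/8)·g_1 from 1/8*x*y**2 + 15/4*x**2 + 29/12*x*y - 1/3*y**2 + 2/3*y → 15/4*x**2 + 29/12*x*y - 1/3*y**2 + 1/48*x + 2/3*y
  leading term x**2: subtract (15/4)·g_3 from 15/4*x**2 + 29/12*x*y - 1/3*y**2 + 1/48*x + 2/3*y → 29/12*x*y - 1/3*y**2 - 479/48*x + 23/12*y - 5/2
  leading term x*y: subtract (-29/32)·r from 29/12*x*y - 1/3*y**2 - 479/48*x + 23/12*y - 5/2 → -1/32*y**2 - 11/12*x + 21/16*y - 5/2
  leading term y**2: subtract (-1/15)·m_5 from -1/32*y**2 - 11/12*x + 21/16*y - 5/2 → 7/720*x + 901/720*y - 901/360
  leading term x: no divisor's leading term divides it; move 7/720*x to the remainder.
  leading term y: no divisor's leading term divides it; move 901/720*y to the remainder.
  leading term 1: no divisor's leading term divides it; move -901/360 to the remainder.
  remainder 7/720*x + 901/720*y - 901/360 ≠ 0; add m_6 = 7/720*x + 901/720*y - 901/360 to the basis.

S(g_1,m_5): lcm = x*y**2. S = -1334/45*x**2 + 88/45*x*y - 7/90*x.
  leading term x**2: subtract (-1334/45)·g_3 from -1334/45*x**2 + 88/45*x*y - 7/90*x → 88/45*x*y + 21323/270*x - 1334/135*y + 2668/135
  leading term x*y: subtract (-11/15)·r from 88/45*x*y + 21323/270*x - 1334/135*y + 2668/135 → 11/45*y**2 + 23303/270*x - 280/27*y + 2668/135
  leading term y**2: subtract (352/675)·m_5 from 11/45*y**2 + 23303/270*x - 280/27*y + 2668/135 → 320197/4050*x - 20032/2025*y + 40064/2025
  leading term x: subtract (2561576/315)·m_6 from 320197/4050*x - 20032/2025*y + 40064/2025 → -19251863/1890*y + 19251863/945
  leading term y: no divisor's leading term divides it; move -19251863/1890*y to the remainder.
  leading term 1: no divisor's leading term divides it; move 19251863/945 to the remainder.
  remainder -19251863/1890*y + 19251863/945 ≠ 0; add m_7 = -19251863/1890*y + 19251863/945 to the basis.

The other S-polynomials (S(g_1,g_2), S(g_1,g_3), S(g_2,g_3), S(g_2,r), S(g_2,m_5), S(g_3,m_5), S(r,m_5), S(g_1,m_6), S(g_2,m_6), S(g_3,m_6), S(r,m_6), S(m_5,m_6), S(g_1,m_7), S(g_2,m_7), S(g_3,m_7), S(r,m_7), S(m_5,m_7), S(m_6,m_7)) all reduce to 0 modulo the current basis, so we have a Gröbner basis.
Inter-reduce: drop elements whose leading term is divisible by another's, tail-reduce, and make monic.
Reduced Gröbner basis: {x, y - 2}.
The reduced Gröbner basis of I + (p) is {x, y - 2} ≠ {1}, a proper ideal, so the enlarged system stays consistent: p is independent of I, with normal form -8/3*x*y + 1/3*y**2 + 10*x - 2/3*y.

x**2*y + 10*x is independent of I; its normal form modulo I is -8/3*x*y + 1/3*y**2 + 10*x - 2/3*y.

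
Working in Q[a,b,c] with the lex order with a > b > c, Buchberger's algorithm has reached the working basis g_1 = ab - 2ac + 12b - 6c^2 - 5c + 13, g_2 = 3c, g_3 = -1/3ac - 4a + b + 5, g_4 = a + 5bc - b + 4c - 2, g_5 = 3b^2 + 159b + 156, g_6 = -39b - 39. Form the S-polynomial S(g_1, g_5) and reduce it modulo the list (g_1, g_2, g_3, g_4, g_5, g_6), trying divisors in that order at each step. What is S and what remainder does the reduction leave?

S(g_1, g_5) = -2abc - 53ab - 52a + 12b^2 - 6bc^2 - 5bc + 13b; remainder on division = 0.

lcm(LM(g_1), LM(g_5)) = ab^2.
S = (lcm/LT(g_1))·g_1 − (lcm/LT(g_5))·g_5 = -2abc - 53ab - 52a + 12b^2 - 6bc^2 - 5bc + 13b.
Reduce S modulo (g_1, g_2, g_3, g_4, g_5, g_6) in that order:
  leading term abc: subtract (-2c)·g_1 from -2abc - 53ab - 52a + 12b^2 - 6bc^2 - 5bc + 13b → -53ab - 4ac^2 - 52a + 12b^2 - 6bc^2 + 19bc + 13b - 12c^3 - 10c^2 + 26c
  leading term ab: subtract (-53)·g_1 from -53ab - 4ac^2 - 52a + 12b^2 - 6bc^2 + 19bc + 13b - 12c^3 - 10c^2 + 26c → -4ac^2 - 106ac - 52a + 12b^2 - 6bc^2 + 19bc + 649b - 12c^3 - 328c^2 - 239c + 689
  leading term ac^2: subtract (-4/3ac)·g_2 from -4ac^2 - 106ac - 52a + 12b^2 - 6bc^2 + 19bc + 649b - 12c^3 - 328c^2 - 239c + 689 → -106ac - 52a + 12b^2 - 6bc^2 + 19bc + 649b - 12c^3 - 328c^2 - 239c + 689
  leading term ac: subtract (-106/3a)·g_2 from -106ac - 52a + 12b^2 - 6bc^2 + 19bc + 649b - 12c^3 - 328c^2 - 239c + 689 → -52a + 12b^2 - 6bc^2 + 19bc + 649b - 12c^3 - 328c^2 - 239c + 689
  leading term a: subtract (-52)·g_4 from -52a + 12b^2 - 6bc^2 + 19bc + 649b - 12c^3 - 328c^2 - 239c + 689 → 12b^2 - 6bc^2 + 279bc + 597b - 12c^3 - 328c^2 - 31c + 585
  leading term b^2: subtract (4)·g_5 from 12b^2 - 6bc^2 + 279bc + 597b - 12c^3 - 328c^2 - 31c + 585 → -6bc^2 + 279bc - 39b - 12c^3 - 328c^2 - 31c - 39
  leading term bc^2: subtract (-2bc)·g_2 from -6bc^2 + 279bc - 39b - 12c^3 - 328c^2 - 31c - 39 → 279bc - 39b - 12c^3 - 328c^2 - 31c - 39
  leading term bc: subtract (93b)·g_2 from 279bc - 39b - 12c^3 - 328c^2 - 31c - 39 → -39b - 12c^3 - 328c^2 - 31c - 39
  leading term b: subtract (1)·g_6 from -39b - 12c^3 - 328c^2 - 31c - 39 → -12c^3 - 328c^2 - 31c
  leading term c^3: subtract (-4c^2)·g_2 from -12c^3 - 328c^2 - 31c → -328c^2 - 31c
  leading term c^2: subtract (-328/3c)·g_2 from -328c^2 - 31c → -31c
  leading term c: subtract (-31/3)·g_2 from -31c → 0
The remainder is 0, so this S-polynomial contributes no new basis element.
An S-polynomial is built so that the two leading terms cancel; whether anything survives reduction is exactly the Gröbner-basis criterion.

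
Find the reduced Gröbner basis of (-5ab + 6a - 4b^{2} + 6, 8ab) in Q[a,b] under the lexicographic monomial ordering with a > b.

G = {a - \tfrac{2}{3}b^{2} + 1, b^{3} - \tfrac{3}{2}b}

f_1 = -5ab + 6a - 4b^{2} + 6, LT = ab.
f_2 = 8ab, LT = ab.

S(f_1,f_2): lcm = ab. S = -\tfrac{6}{5}a + \tfrac{4}{5}b^{2} - \tfrac{6}{5}.
  leading term a: no divisor's leading term divides it; move -\tfrac{6}{5}a to the remainder.
  leading term b^{2}: no divisor's leading term divides it; move \tfrac{4}{5}b^{2} to the remainder.
  leading term 1: no divisor's leading term divides it; move -\tfrac{6}{5} to the remainder.
  remainder -\tfrac{6}{5}a + \tfrac{4}{5}b^{2} - \tfrac{6}{5} ≠ 0; add g_3 = -\tfrac{6}{5}a + \tfrac{4}{5}b^{2} - \tfrac{6}{5} to the basis.

S(f_1,g_3): lcm = ab. S = -\tfrac{6}{5}a + \tfrac{2}{3}b^{3} + \tfrac{4}{5}b^{2} - b - \tfrac{6}{5}.
  leading term a: subtract (1)·g_3 from -\tfrac{6}{5}a + \tfrac{2}{3}b^{3} + \tfrac{4}{5}b^{2} - b - \tfrac{6}{5} → \tfrac{2}{3}b^{3} - b
  leading term b^{3}: no divisor's leading term divides it; move \tfrac{2}{3}b^{3} to the remainder.
  leading term b: no divisor's leading term divides it; move -b to the remainder.
  remainder \tfrac{2}{3}b^{3} - b ≠ 0; add g_4 = \tfrac{2}{3}b^{3} - b to the basis.

S(f_2,g_3): lcm = ab. S = \tfrac{2}{3}b^{3} - b.
  leading term b^{3}: subtract (1)·g_4 from \tfrac{2}{3}b^{3} - b → 0
  remainder 0.

S(f_1,g_4): lcm = ab^{3}. S = -\tfrac{6}{5}ab^{2} + \tfrac{3}{2}ab + \tfrac{4}{5}b^{4} - \tfrac{6}{5}b^{2}.
  leading term ab^{2}: subtract (\tfrac{6}{25}b)·f_1 from -\tfrac{6}{5}ab^{2} + \tfrac{3}{2}ab + \tfrac{4}{5}b^{4} - \tfrac{6}{5}b^{2} → \tfrac{3}{50}ab + \tfrac{4}{5}b^{4} + \tfrac{24}{25}b^{3} - \tfrac{6}{5}b^{2} - \tfrac{36}{25}b
  leading term ab: subtract (-\tfrac{3}{250})·f_1 from \tfrac{3}{50}ab + \tfrac{4}{5}b^{4} + \tfrac{24}{25}b^{3} - \tfrac{6}{5}b^{2} - \tfrac{36}{25}b → \tfrac{9}{125}a + \tfrac{4}{5}b^{4} + \tfrac{24}{25}b^{3} - \tfrac{156}{125}b^{2} - \tfrac{36}{25}b + \tfrac{9}{125}
  leading term a: subtract (-\tfrac{3}{50})·g_3 from \tfrac{9}{125}a + \tfrac{4}{5}b^{4} + \tfrac{24}{25}b^{3} - \tfrac{156}{125}b^{2} - \tfrac{36}{25}b + \tfrac{9}{125} → \tfrac{4}{5}b^{4} + \tfrac{24}{25}b^{3} - \tfrac{6}{5}b^{2} - \tfrac{36}{25}b
  leading term b^{4}: subtract (\tfrac{6}{5}b)·g_4 from \tfrac{4}{5}b^{4} + \tfrac{24}{25}b^{3} - \tfrac{6}{5}b^{2} - \tfrac{36}{25}b → \tfrac{24}{25}b^{3} - \tfrac{36}{25}b
  leading term b^{3}: subtract (\tfrac{36}{25})·g_4 from \tfrac{24}{25}b^{3} - \tfrac{36}{25}b → 0
  remainder 0.

S(f_2,g_4): lcm = ab^{3}. S = \tfrac{3}{2}ab.
  leading term ab: subtract (-\tfrac{3}{10})·f_1 from \tfrac{3}{2}ab → \tfrac{9}{5}a - \tfrac{6}{5}b^{2} + \tfrac{9}{5}
  leading term a: subtract (-\tfrac{3}{2})·g_3 from \tfrac{9}{5}a - \tfrac{6}{5}b^{2} + \tfrac{9}{5} → 0
  remainder 0.

S(g_3,g_4): leading monomials are coprime, so the S-polynomial reduces to 0 (Buchberger's first criterion).
Every S-polynomial of the final basis reduces to 0, so we have a Gröbner basis.
Inter-reduce: drop elements whose leading term is divisible by another's, tail-reduce, and make monic.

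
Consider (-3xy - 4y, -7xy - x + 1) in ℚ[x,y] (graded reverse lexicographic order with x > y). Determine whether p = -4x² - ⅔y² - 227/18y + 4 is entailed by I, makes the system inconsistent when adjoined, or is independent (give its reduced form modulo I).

-4x² - ⅔y² - 227/18y + 4 lies in I (it reduces to 0).

First compute the reduced Gröbner basis of I by Buchberger's algorithm.
f_1 = -3xy - 4y, LT = xy.
f_2 = -7xy - x + 1, LT = xy.

S(f_1,f_2): lcm = xy. S = -1/7x + 4/3y + 1/7.
  leading term x: no divisor's leading term divides it; move -1/7x to the remainder.
  leading term y: no divisor's leading term divides it; move 4/3y to the remainder.
  leading term 1: no divisor's leading term divides it; move 1/7 to the remainder.
  remainder -1/7x + 4/3y + 1/7 ≠ 0; add h_3 = -1/7x + 4/3y + 1/7 to the basis.

S(f_1,h_3): lcm = xy. S = 28/3y² + 7/3y.
  leading term y²: no divisor's leading term divides it; move 28/3y² to the remainder.
  leading term y: no divisor's leading term divides it; move 7/3y to the remainder.
  remainder 28/3y² + 7/3y ≠ 0; add h_4 = 28/3y² + 7/3y to the basis.

The other S-polynomials (S(f_2,h_3), S(f_1,h_4), S(f_2,h_4), S(h_3,h_4)) all reduce to 0 modulo the current basis, so we have a Gröbner basis.
Inter-reduce: drop elements whose leading term is divisible by another's, tail-reduce, and make monic.
Reduced Gröbner basis: {y² + ¼y, x - 28/3y - 1}.
Label its elements g_1 = y² + ¼y, g_2 = x - 28/3y - 1.

Reduce p = -4x² - ⅔y² - 227/18y + 4 modulo G:
  leading term x²: subtract (-4x)·g_2 from -4x² - ⅔y² - 227/18y + 4 → -112/3xy - ⅔y² - 4x - 227/18y + 4
  leading term xy: subtract (-112/3y)·g_2 from -112/3xy - ⅔y² - 4x - 227/18y + 4 → -3142/9y² - 4x - 899/18y + 4
  leading term y²: subtract (-3142/9)·g_1 from -3142/9y² - 4x - 899/18y + 4 → -4x + 112/3y + 4
  leading term x: subtract (-4)·g_2 from -4x + 112/3y + 4 → 0
  normal form = 0.
Since the normal form is 0, p ∈ I.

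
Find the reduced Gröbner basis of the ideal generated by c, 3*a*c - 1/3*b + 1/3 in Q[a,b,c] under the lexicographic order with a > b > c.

G = {b - 1, c}

This is the nonlinear analogue of row-reducing a linear system.

f_1 = c, LT = c.
f_2 = 3*a*c - 1/3*b + 1/3, LT = a*c.

S(f_1,f_2): lcm = a*c. S = 1/9*b - 1/9.
  leading term b: no divisor's leading term divides it; move 1/9*b to the remainder.
  leading term 1: no divisor's leading term divides it; move -1/9 to the remainder.
  remainder 1/9*b - 1/9 ≠ 0; add g_3 = 1/9*b - 1/9 to the basis.

The other S-polynomials (S(f_1,g_3), S(f_2,g_3)) all reduce to 0 modulo the current basis, so we have a Gröbner basis.
Inter-reduce: drop elements whose leading term is divisible by another's, tail-reduce, and make monic.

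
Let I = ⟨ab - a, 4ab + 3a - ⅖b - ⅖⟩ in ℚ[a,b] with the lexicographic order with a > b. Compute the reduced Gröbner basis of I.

f_1 = ab - a, LT = ab.
f_2 = 4ab + 3a - ⅖b - ⅖, LT = ab.

S(f_1,f_2): lcm = ab. S = -7/4a + 1/10b + 1/10.
  reduce S modulo (f_1, f_2):
  remainder -7/4a + 1/10b + 1/10 ≠ 0; add g_3 = -7/4a + 1/10b + 1/10 to the basis.

S(f_1,g_3): lcm = ab. S = -a + 2/35b² + 2/35b.
  reduce S modulo (f_1, f_2, g_3):
  remainder 2/35b² - 2/35 ≠ 0; add g_4 = 2/35b² - 2/35 to the basis.

The other S-polynomials (S(f_2,g_3), S(f_1,g_4), S(f_2,g_4), S(g_3,g_4)) all reduce to 0 modulo the current basis, so we have a Gröbner basis.
Inter-reduce: drop elements whose leading term is divisible by another's, tail-reduce, and make monic.

G = {a - 2/35b - 2/35, b² - 1}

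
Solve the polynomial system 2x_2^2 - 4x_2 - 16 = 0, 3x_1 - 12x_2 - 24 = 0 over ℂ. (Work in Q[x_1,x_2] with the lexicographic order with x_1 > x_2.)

{(0, -2), (24, 4)}

Compute a lex Gröbner basis by Buchberger's algorithm.
f_1 = 2x_2^2 - 4x_2 - 16, LT = x_2^2.
f_2 = 3x_1 - 12x_2 - 24, LT = x_1.

The S-polynomials (S(f_1,f_2)) all reduce to 0 modulo the current basis, so we have a Gröbner basis.
Inter-reduce: drop elements whose leading term is divisible by another's, tail-reduce, and make monic.
Reduced Gröbner basis: {x_1 - 4x_2 - 8, x_2^2 - 2x_2 - 8}.

From the last basis element, x_2^2 - 2x_2 - 8 = 0, so x_2 takes values in {-2, 4}. Each choice, substituted upward through the basis, yields the corresponding point(s) of the solution set.
  x_2 = -2: the earlier basis element becomes x_1 = 0, giving x_1 = 0 — point (0, -2).
  x_2 = 4: the earlier basis element becomes x_1 - 24 = 0, giving x_1 = 24 — point (24, 4).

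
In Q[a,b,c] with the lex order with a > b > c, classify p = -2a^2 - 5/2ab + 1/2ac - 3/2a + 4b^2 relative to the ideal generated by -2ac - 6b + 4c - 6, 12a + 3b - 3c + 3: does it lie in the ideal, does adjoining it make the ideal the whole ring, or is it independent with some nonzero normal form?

First compute the reduced Gröbner basis of I by Buchberger's algorithm.
f_1 = -2ac - 6b + 4c - 6, LT = ac.
f_2 = 12a + 3b - 3c + 3, LT = a.

S(f_1,f_2): lcm = ac. S = -1/4bc + 3b + 1/4c^2 - 9/4c + 3.
  leading term bc: no divisor's leading term divides it; move -1/4bc to the remainder.
  leading term b: no divisor's leading term divides it; move 3b to the remainder.
  leading term c^2: no divisor's leading term divides it; move 1/4c^2 to the remainder.
  leading term c: no divisor's leading term divides it; move -9/4c to the remainder.
  leading term 1: no divisor's leading term divides it; move 3 to the remainder.
  remainder -1/4bc + 3b + 1/4c^2 - 9/4c + 3 ≠ 0; add h_3 = -1/4bc + 3b + 1/4c^2 - 9/4c + 3 to the basis.

The other S-polynomials (S(f_1,h_3), S(f_2,h_3)) all reduce to 0 modulo the current basis, so we have a Gröbner basis.
Inter-reduce: drop elements whose leading term is divisible by another's, tail-reduce, and make monic.
Reduced Gröbner basis: {a + 1/4b - 1/4c + 1/4, bc - 12b - c^2 + 9c - 12}.
Label its elements g_1 = a + 1/4b - 1/4c + 1/4, g_2 = bc - 12b - c^2 + 9c - 12.

Reduce p = -2a^2 - 5/2ab + 1/2ac - 3/2a + 4b^2 modulo G:
  leading term a^2: subtract (-2a)·g_1 from -2a^2 - 5/2ab + 1/2ac - 3/2a + 4b^2 → -2ab - a + 4b^2
  leading term ab: subtract (-2b)·g_1 from -2ab - a + 4b^2 → -a + 9/2b^2 - 1/2bc + 1/2b
  leading term a: subtract (-1)·g_1 from -a + 9/2b^2 - 1/2bc + 1/2b → 9/2b^2 - 1/2bc + 3/4b - 1/4c + 1/4
  leading term b^2: no divisor's leading term divides it; move 9/2b^2 to the remainder.
  leading term bc: subtract (-1/2)·g_2 from -1/2bc + 3/4b - 1/4c + 1/4 → -21/4b - 1/2c^2 + 17/4c - 23/4
  leading term b: no divisor's leading term divides it; move -21/4b to the remainder.
  leading term c^2: no divisor's leading term divides it; move -1/2c^2 to the remainder.
  leading term c: no divisor's leading term divides it; move 17/4c to the remainder.
  leading term 1: no divisor's leading term divides it; move -23/4 to the remainder.
  normal form = 9/2b^2 - 21/4b - 1/2c^2 + 17/4c - 23/4.
The normal form is nonzero, so p ∉ I. Since p minus its normal form lies in I, I + (p) = I + (r) where r = 9/2b^2 - 21/4b - 1/2c^2 + 17/4c - 23/4; decide whether this ideal is the whole ring.
Run Buchberger on G together with r (pairs among the g_i already reduce to 0 since G is a Gröbner basis):
g_1 = a + 1/4b - 1/4c + 1/4, LT = a.
g_2 = bc - 12b - c^2 + 9c - 12, LT = bc.
r = 9/2b^2 - 21/4b - 1/2c^2 + 17/4c - 23/4, LT = b^2.

S(g_2,r): lcm = b^2c. S = -12b^2 - bc^2 + 61/6bc - 12b + 1/9c^3 - 17/18c^2 + 23/18c.
  leading term b^2: subtract (-8/3)·r from -12b^2 - bc^2 + 61/6bc - 12b + 1/9c^3 - 17/18c^2 + 23/18c → -bc^2 + 61/6bc - 26b + 1/9c^3 - 41/18c^2 + 227/18c - 46/3
  leading term bc^2: subtract (-c)·g_2 from -bc^2 + 61/6bc - 26b + 1/9c^3 - 41/18c^2 + 227/18c - 46/3 → -11/6bc - 26b - 8/9c^3 + 121/18c^2 + 11/18c - 46/3
  leading term bc: subtract (-11/6)·g_2 from -11/6bc - 26b - 8/9c^3 + 121/18c^2 + 11/18c - 46/3 → -48b - 8/9c^3 + 44/9c^2 + 154/9c - 112/3
  leading term b: no divisor's leading term divides it; move -48b to the remainder.
  leading term c^3: no divisor's leading term divides it; move -8/9c^3 to the remainder.
  leading term c^2: no divisor's leading term divides it; move 44/9c^2 to the remainder.
  leading term c: no divisor's leading term divides it; move 154/9c to the remainder.
  leading term 1: no divisor's leading term divides it; move -112/3 to the remainder.
  remainder -48b - 8/9c^3 + 44/9c^2 + 154/9c - 112/3 ≠ 0; add m_4 = -48b - 8/9c^3 + 44/9c^2 + 154/9c - 112/3 to the basis.

S(g_2,m_4): lcm = bc. S = -12b - 1/54c^4 + 11/108c^3 - 139/216c^2 + 74/9c - 12.
  leading term b: subtract (1/4)·m_4 from -12b - 1/54c^4 + 11/108c^3 - 139/216c^2 + 74/9c - 12 → -1/54c^4 + 35/108c^3 - 403/216c^2 + 71/18c - 8/3
  leading term c^4: no divisor's leading term divides it; move -1/54c^4 to the remainder.
  leading term c^3: no divisor's leading term divides it; move 35/108c^3 to the remainder.
  leading term c^2: no divisor's leading term divides it; move -403/216c^2 to the remainder.
  leading term c: no divisor's leading term divides it; move 71/18c to the remainder.
  leading term 1: no divisor's leading term divides it; move -8/3 to the remainder.
  remainder -1/54c^4 + 35/108c^3 - 403/216c^2 + 71/18c - 8/3 ≠ 0; add m_5 = -1/54c^4 + 35/108c^3 - 403/216c^2 + 71/18c - 8/3 to the basis.

The other S-polynomials (S(g_1,g_2), S(g_1,r), S(g_1,m_4), S(r,m_4), S(g_1,m_5), S(g_2,m_5), S(r,m_5), S(m_4,m_5)) all reduce to 0 modulo the current basis, so we have a Gröbner basis.
Inter-reduce: drop elements whose leading term is divisible by another's, tail-reduce, and make monic.
Reduced Gröbner basis: {a - 1/216c^3 + 11/432c^2 - 139/864c + 1/18, b + 1/54c^3 - 11/108c^2 - 77/216c + 7/9, c^4 - 35/2c^3 + 403/4c^2 - 213c + 144}.
The reduced Gröbner basis of I + (p) is {a - 1/216c^3 + 11/432c^2 - 139/864c + 1/18, b + 1/54c^3 - 11/108c^2 - 77/216c + 7/9, c^4 - 35/2c^3 + 403/4c^2 - 213c + 144} ≠ {1}, a proper ideal, so the enlarged system stays consistent: p is independent of I, with normal form 9/2b^2 - 21/4b - 1/2c^2 + 17/4c - 23/4.

-2a^2 - 5/2ab + 1/2ac - 3/2a + 4b^2 is independent of I; its normal form modulo I is 9/2b^2 - 21/4b - 1/2c^2 + 17/4c - 23/4.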